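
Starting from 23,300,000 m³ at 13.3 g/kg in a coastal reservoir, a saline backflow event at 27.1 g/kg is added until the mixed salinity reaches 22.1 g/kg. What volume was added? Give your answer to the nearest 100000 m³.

41000000 m³

Salt balance: 23,300,000×13.3 + V×27.1 = (23,300,000+V)×22.1
309,890,000 + 27.1V = 514,930,000 + 22.1V
205,040,000 = 5V
V = 41,008,000 m³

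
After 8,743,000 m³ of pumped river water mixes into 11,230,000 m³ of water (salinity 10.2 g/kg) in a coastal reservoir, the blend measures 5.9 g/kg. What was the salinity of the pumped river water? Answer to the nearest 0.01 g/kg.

0.38 g/kg

Salt balance: 11,230,000×10.2 + 8,743,000×S = 19,973,000×5.9
114,546,000 + 8,743,000·S = 117,840,700
S = (117,840,700 − 114,546,000) / 8,743,000 = 0.3768 g/kg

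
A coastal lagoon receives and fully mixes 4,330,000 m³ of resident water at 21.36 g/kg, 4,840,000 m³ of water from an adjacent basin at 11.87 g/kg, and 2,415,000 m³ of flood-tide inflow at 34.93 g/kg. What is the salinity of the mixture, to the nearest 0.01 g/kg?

20.22 g/kg

Conserving salt mass:
salt = 4,330,000×21.36 + 4,840,000×11.87 + 2,415,000×34.93 = 92,488,800 + 57,450,800 + 84,355,950 = 234,295,550
volume = 4,330,000 + 4,840,000 + 2,415,000 = 11,585,000 m³
S = 234,295,550 / 11,585,000 = 20.224 g/kg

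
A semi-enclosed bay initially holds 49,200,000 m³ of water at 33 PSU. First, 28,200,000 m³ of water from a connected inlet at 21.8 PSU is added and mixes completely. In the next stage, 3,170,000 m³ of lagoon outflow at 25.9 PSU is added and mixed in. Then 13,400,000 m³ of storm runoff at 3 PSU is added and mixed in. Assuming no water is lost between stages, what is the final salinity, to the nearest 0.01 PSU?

By conservation of dissolved salt,
Initial salt = 49,200,000×33 = 1,623,600,000
After stage 1: salt = 1,623,600,000 + 28,200,000×21.8 = 2,238,360,000; volume = 77,400,000 m³; S = 28.919 PSU
After stage 2: salt = 2,238,360,000 + 3,170,000×25.9 = 2,320,463,000; volume = 80,570,000 m³; S = 28.801 PSU
After stage 3: salt = 2,320,463,000 + 13,400,000×3 = 2,360,663,000; volume = 93,970,000 m³
S = 2,360,663,000 / 93,970,000 = 25.1215 PSU

25.12 PSU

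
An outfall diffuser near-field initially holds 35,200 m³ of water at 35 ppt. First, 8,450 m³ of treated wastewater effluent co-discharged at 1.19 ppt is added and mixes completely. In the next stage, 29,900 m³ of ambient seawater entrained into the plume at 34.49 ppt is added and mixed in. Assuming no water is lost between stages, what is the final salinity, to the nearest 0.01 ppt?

30.91 ppt

By conservation of dissolved salt,
Initial salt = 35,200×35 = 1,232,000
After stage 1: salt = 1,232,000 + 8,450×1.19 = 1,242,055.5; volume = 43,650 m³; S = 28.455 ppt
After stage 2: salt = 1,242,055.5 + 29,900×34.49 = 2,273,306.5; volume = 73,550 m³
S = 2,273,306.5 / 73,550 = 30.9083 ppt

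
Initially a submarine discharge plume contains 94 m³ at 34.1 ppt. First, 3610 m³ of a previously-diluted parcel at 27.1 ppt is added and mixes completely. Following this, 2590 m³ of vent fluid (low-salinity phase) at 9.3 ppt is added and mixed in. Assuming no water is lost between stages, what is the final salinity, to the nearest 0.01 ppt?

19.88 ppt

By conservation of dissolved salt,
Initial salt = 94×34.1 = 3,205.4
After stage 1: salt = 3,205.4 + 3,610×27.1 = 101,036.4; volume = 3,704 m³; S = 27.278 ppt
After stage 2: salt = 101,036.4 + 2,590×9.3 = 125,123.4; volume = 6,294 m³
S = 125,123.4 / 6,294 = 19.8798 ppt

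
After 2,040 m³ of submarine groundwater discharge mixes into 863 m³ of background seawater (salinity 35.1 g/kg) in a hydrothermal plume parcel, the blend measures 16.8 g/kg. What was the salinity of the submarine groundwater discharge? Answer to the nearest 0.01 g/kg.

9.06 g/kg

Salt balance: 863×35.1 + 2,040×S = 2,903×16.8
30,291.3 + 2,040·S = 48,770.4
S = (48,770.4 − 30,291.3) / 2,040 = 9.0584 g/kg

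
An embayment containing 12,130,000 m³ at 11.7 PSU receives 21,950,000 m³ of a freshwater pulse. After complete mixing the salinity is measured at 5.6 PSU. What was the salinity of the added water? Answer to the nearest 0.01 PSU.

Salt balance: 12,130,000×11.7 + 21,950,000×S = 34,080,000×5.6
141,921,000 + 21,950,000·S = 190,848,000
S = (190,848,000 − 141,921,000) / 21,950,000 = 2.229 PSU

2.23 PSU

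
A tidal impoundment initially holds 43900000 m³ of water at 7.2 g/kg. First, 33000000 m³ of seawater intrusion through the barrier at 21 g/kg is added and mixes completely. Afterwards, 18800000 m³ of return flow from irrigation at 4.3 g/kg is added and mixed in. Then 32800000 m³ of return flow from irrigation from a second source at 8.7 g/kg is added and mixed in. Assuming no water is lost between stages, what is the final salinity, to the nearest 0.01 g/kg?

Salt balance:
Initial salt = 43,900,000×7.2 = 316,080,000
After stage 1: salt = 316,080,000 + 33,000,000×21 = 1,009,080,000; volume = 76,900,000 m³; S = 13.122 g/kg
After stage 2: salt = 1,009,080,000 + 18,800,000×4.3 = 1,089,920,000; volume = 95,700,000 m³; S = 11.389 g/kg
After stage 3: salt = 1,089,920,000 + 32,800,000×8.7 = 1,375,280,000; volume = 128,500,000 m³
S = 1,375,280,000 / 128,500,000 = 10.7026 g/kg

10.70 g/kg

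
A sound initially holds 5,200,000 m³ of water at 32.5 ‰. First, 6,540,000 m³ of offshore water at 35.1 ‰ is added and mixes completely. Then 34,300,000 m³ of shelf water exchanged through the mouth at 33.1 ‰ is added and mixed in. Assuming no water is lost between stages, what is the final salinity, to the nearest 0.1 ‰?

33.3 ‰

By conservation of dissolved salt,
Initial salt = 5,200,000×32.5 = 169,000,000
After stage 1: salt = 169,000,000 + 6,540,000×35.1 = 398,554,000; volume = 11,740,000 m³; S = 33.948 ‰
After stage 2: salt = 398,554,000 + 34,300,000×33.1 = 1,533,884,000; volume = 46,040,000 m³
S = 1,533,884,000 / 46,040,000 = 33.3163 ‰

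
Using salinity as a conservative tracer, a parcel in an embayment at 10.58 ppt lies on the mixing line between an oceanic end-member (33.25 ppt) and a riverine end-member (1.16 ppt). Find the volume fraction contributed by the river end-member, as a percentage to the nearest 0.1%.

70.6%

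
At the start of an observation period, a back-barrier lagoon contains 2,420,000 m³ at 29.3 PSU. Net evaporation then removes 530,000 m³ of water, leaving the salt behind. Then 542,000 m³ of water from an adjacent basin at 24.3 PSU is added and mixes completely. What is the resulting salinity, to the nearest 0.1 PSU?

After evaporation: salt = 2,420,000×29.3 = 70,906,000; volume = 2,420,000 − 530,000 = 1,890,000 m³
After mixing: salt = 70,906,000 + 542,000×24.3 = 84,076,600; volume = 1,890,000 + 542,000 = 2,432,000 m³
S = 84,076,600 / 2,432,000 = 34.571 PSU

34.6 PSU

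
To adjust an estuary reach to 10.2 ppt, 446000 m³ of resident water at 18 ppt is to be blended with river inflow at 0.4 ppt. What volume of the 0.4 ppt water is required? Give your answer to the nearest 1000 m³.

355000 m³

Salt balance: 446,000×18 + V×0.4 = (446,000+V)×10.2
8,028,000 + 0.4V = 4,549,200 + 10.2V
3,478,800 = 9.8V
V = 354,979.59 m³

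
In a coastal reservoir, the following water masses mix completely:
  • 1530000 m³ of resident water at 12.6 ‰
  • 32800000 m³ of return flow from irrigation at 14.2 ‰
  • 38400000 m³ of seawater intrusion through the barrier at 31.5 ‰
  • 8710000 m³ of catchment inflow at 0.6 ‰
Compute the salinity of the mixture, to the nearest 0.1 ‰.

20.9 ‰

Conserving salt mass:
salt = 1,530,000×12.6 + 32,800,000×14.2 + 38,400,000×31.5 + 8,710,000×0.6 = 19,278,000 + 465,760,000 + 1,209,600,000 + 5,226,000 = 1,699,864,000
volume = 1,530,000 + 32,800,000 + 38,400,000 + 8,710,000 = 81,440,000 m³
S = 1,699,864,000 / 81,440,000 = 20.873 ‰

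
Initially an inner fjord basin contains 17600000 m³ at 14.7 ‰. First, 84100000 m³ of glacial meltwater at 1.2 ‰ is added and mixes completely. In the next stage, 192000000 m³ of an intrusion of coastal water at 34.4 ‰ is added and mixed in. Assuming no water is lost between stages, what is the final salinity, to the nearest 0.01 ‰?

23.71 ‰

Conserving salt mass:
Initial salt = 17,600,000×14.7 = 258,720,000
After stage 1: salt = 258,720,000 + 84,100,000×1.2 = 359,640,000; volume = 101,700,000 m³; S = 3.536 ‰
After stage 2: salt = 359,640,000 + 192,000,000×34.4 = 6,964,440,000; volume = 293,700,000 m³
S = 6,964,440,000 / 293,700,000 = 23.7128 ‰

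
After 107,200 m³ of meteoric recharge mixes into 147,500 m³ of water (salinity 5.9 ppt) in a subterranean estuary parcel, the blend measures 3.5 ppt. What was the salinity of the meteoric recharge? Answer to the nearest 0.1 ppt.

0.2 ppt

Salt balance: 147,500×5.9 + 107,200×S = 254,700×3.5
870,250 + 107,200·S = 891,450
S = (891,450 − 870,250) / 107,200 = 0.1978 ppt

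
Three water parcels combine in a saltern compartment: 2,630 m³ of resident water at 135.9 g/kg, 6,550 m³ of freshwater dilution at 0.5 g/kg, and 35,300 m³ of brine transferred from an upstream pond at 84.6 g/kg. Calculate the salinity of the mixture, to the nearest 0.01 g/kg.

75.25 g/kg

Salt balance:
salt = 2,630×135.9 + 6,550×0.5 + 35,300×84.6 = 357,417 + 3,275 + 2,986,380 = 3,347,072
volume = 2,630 + 6,550 + 35,300 = 44,480 m³
S = 3,347,072 / 44,480 = 75.2489 g/kg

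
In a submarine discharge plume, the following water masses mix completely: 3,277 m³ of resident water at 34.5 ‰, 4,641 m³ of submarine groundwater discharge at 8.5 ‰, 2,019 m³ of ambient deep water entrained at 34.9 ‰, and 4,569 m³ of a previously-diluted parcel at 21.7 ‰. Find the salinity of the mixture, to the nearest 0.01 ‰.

By conservation of dissolved salt,
salt = 3,277×34.5 + 4,641×8.5 + 2,019×34.9 + 4,569×21.7 = 113,056.5 + 39,448.5 + 70,463.1 + 99,147.3 = 322,115.4
volume = 3,277 + 4,641 + 2,019 + 4,569 = 14,506 m³
S = 322,115.4 / 14,506 = 22.2057 ‰

22.21 ‰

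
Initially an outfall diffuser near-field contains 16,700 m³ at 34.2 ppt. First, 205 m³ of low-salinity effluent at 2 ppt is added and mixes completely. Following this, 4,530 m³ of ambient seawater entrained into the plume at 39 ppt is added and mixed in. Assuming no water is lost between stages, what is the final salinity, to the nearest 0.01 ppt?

Conserving salt mass:
Initial salt = 16,700×34.2 = 571,140
After stage 1: salt = 571,140 + 205×2 = 571,550; volume = 16,905 m³; S = 33.81 ppt
After stage 2: salt = 571,550 + 4,530×39 = 748,220; volume = 21,435 m³
S = 748,220 / 21,435 = 34.9065 ppt

34.91 ppt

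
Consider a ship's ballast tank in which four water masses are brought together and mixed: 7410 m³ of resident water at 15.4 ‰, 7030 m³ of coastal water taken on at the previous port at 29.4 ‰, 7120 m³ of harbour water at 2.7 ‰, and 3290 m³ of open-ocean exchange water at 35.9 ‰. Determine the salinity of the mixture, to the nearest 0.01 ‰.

Conserving salt mass:
salt = 7,410×15.4 + 7,030×29.4 + 7,120×2.7 + 3,290×35.9 = 114,114 + 206,682 + 19,224 + 118,111 = 458,131
volume = 7,410 + 7,030 + 7,120 + 3,290 = 24,850 m³
S = 458,131 / 24,850 = 18.4359 ‰

18.44 ‰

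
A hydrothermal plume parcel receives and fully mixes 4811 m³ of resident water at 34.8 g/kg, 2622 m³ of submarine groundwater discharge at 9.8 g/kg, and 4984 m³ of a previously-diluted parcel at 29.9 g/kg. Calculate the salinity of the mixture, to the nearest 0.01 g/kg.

Weighted by volume,
salt = 4,811×34.8 + 2,622×9.8 + 4,984×29.9 = 167,422.8 + 25,695.6 + 149,021.6 = 342,140
volume = 4,811 + 2,622 + 4,984 = 12,417 m³
S = 342,140 / 12,417 = 27.5542 g/kg

27.55 g/kg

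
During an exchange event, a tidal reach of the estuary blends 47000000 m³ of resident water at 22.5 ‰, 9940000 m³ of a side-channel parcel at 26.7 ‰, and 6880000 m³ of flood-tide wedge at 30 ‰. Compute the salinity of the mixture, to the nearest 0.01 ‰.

23.96 ‰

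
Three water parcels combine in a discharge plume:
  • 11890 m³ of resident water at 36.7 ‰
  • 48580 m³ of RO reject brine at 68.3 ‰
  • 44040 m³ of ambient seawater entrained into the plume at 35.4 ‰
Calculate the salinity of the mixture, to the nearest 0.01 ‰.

50.84 ‰

Total salt / total volume:
salt = 11,890×36.7 + 48,580×68.3 + 44,040×35.4 = 436,363 + 3,318,014 + 1,559,016 = 5,313,393
volume = 11,890 + 48,580 + 44,040 = 104,510 m³
S = 5,313,393 / 104,510 = 50.841 ‰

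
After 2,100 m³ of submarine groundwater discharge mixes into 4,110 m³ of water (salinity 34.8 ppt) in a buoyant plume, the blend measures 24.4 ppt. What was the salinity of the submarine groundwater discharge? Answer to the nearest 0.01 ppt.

4.05 ppt

Salt balance: 4,110×34.8 + 2,100×S = 6,210×24.4
143,028 + 2,100·S = 151,524
S = (151,524 − 143,028) / 2,100 = 4.0457 ppt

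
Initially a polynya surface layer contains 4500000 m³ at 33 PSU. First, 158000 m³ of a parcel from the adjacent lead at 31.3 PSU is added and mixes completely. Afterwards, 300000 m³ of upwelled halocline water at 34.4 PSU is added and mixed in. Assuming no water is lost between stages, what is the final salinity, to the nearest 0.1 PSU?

Mass of salt is conserved:
Initial salt = 4,500,000×33 = 148,500,000
After stage 1: salt = 148,500,000 + 158,000×31.3 = 153,445,400; volume = 4,658,000 m³; S = 32.942 PSU
After stage 2: salt = 153,445,400 + 300,000×34.4 = 163,765,400; volume = 4,958,000 m³
S = 163,765,400 / 4,958,000 = 33.0305 PSU

33.0 PSU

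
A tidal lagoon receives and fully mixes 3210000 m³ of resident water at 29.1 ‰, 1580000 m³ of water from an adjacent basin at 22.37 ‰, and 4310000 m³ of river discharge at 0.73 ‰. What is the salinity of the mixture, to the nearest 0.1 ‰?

14.5 ‰

Salt balance:
salt = 3,210,000×29.1 + 1,580,000×22.37 + 4,310,000×0.73 = 93,411,000 + 35,344,600 + 3,146,300 = 131,901,900
volume = 3,210,000 + 1,580,000 + 4,310,000 = 9,100,000 m³
S = 131,901,900 / 9,100,000 = 14.495 ‰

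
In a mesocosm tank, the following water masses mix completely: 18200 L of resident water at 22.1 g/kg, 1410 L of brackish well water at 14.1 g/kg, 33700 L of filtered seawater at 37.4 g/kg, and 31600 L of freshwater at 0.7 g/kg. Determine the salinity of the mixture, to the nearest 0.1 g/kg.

Salt balance:
salt = 18,200×22.1 + 1,410×14.1 + 33,700×37.4 + 31,600×0.7 = 402,220 + 19,881 + 1,260,380 + 22,120 = 1,704,601
volume = 18,200 + 1,410 + 33,700 + 31,600 = 84,910 L
S = 1,704,601 / 84,910 = 20.075 g/kg

20.1 g/kg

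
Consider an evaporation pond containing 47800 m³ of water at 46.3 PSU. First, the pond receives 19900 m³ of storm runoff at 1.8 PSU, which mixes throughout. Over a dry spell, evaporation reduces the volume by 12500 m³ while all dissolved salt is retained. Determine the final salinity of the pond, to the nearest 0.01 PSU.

40.74 PSU

After mixing: salt = 47,800×46.3 + 19,900×1.8 = 2,248,960; volume = 67,700 m³
After evaporation: salt unchanged = 2,248,960; volume = 67,700 − 12,500 = 55,200 m³
S = 2,248,960 / 55,200 = 40.742 PSU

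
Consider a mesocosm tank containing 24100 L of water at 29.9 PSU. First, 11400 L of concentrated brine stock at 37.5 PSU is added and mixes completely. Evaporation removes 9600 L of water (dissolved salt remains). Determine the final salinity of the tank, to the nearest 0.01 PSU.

44.33 PSU

After mixing: salt = 24,100×29.9 + 11,400×37.5 = 1,148,090; volume = 35,500 L
After evaporation: salt unchanged = 1,148,090; volume = 35,500 − 9,600 = 25,900 L
S = 1,148,090 / 25,900 = 44.3278 PSU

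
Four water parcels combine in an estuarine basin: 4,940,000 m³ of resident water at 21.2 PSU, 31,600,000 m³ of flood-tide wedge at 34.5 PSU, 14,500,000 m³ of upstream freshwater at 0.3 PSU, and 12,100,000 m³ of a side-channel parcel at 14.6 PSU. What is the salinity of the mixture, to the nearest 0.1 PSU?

Conserving salt mass:
salt = 4,940,000×21.2 + 31,600,000×34.5 + 14,500,000×0.3 + 12,100,000×14.6 = 104,728,000 + 1,090,200,000 + 4,350,000 + 176,660,000 = 1,375,938,000
volume = 4,940,000 + 31,600,000 + 14,500,000 + 12,100,000 = 63,140,000 m³
S = 1,375,938,000 / 63,140,000 = 21.792 PSU

21.8 PSU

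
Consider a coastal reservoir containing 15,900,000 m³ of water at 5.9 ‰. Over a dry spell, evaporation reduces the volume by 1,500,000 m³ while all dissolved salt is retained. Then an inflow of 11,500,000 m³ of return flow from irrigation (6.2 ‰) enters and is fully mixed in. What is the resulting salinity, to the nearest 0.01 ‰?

6.37 ‰

After evaporation: salt = 15,900,000×5.9 = 93,810,000; volume = 15,900,000 − 1,500,000 = 14,400,000 m³
After mixing: salt = 93,810,000 + 11,500,000×6.2 = 165,110,000; volume = 14,400,000 + 11,500,000 = 25,900,000 m³
S = 165,110,000 / 25,900,000 = 6.3749 ‰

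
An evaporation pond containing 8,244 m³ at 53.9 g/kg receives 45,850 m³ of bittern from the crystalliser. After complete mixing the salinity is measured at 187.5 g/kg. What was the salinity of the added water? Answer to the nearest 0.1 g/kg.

Salt balance: 8,244×53.9 + 45,850×S = 54,094×187.5
444,351.6 + 45,850·S = 10,142,625
S = (10,142,625 − 444,351.6) / 45,850 = 211.5218 g/kg

211.5 g/kg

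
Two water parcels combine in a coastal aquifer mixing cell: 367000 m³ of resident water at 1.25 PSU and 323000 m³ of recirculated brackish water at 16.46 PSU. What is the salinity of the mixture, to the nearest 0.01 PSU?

8.37 PSU

Conserving salt mass:
salt = 367,000×1.25 + 323,000×16.46 = 458,750 + 5,316,580 = 5,775,330
volume = 367,000 + 323,000 = 690,000 m³
S = 5,775,330 / 690,000 = 8.37 PSU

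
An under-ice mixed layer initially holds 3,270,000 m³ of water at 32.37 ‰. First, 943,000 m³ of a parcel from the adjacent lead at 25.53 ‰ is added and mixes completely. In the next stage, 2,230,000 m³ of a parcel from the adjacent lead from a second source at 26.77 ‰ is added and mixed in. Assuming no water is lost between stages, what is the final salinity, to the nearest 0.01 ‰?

29.43 ‰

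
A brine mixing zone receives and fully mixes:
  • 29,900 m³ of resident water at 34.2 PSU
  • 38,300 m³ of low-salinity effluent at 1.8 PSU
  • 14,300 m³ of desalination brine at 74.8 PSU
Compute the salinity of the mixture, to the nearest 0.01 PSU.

26.20 PSU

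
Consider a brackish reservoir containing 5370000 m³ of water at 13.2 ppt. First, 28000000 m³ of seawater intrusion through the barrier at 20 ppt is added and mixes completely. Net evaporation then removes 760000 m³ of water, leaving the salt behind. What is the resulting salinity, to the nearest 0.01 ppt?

After mixing: salt = 5,370,000×13.2 + 28,000,000×20 = 630,884,000; volume = 33,370,000 m³
After evaporation: salt unchanged = 630,884,000; volume = 33,370,000 − 760,000 = 32,610,000 m³
S = 630,884,000 / 32,610,000 = 19.3463 ppt

19.35 ppt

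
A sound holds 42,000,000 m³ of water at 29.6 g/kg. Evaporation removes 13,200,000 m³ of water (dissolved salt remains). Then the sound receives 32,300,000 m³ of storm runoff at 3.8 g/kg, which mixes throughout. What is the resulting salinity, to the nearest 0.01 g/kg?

22.36 g/kg

After evaporation: salt = 42,000,000×29.6 = 1,243,200,000; volume = 42,000,000 − 13,200,000 = 28,800,000 m³
After mixing: salt = 1,243,200,000 + 32,300,000×3.8 = 1,365,940,000; volume = 28,800,000 + 32,300,000 = 61,100,000 m³
S = 1,365,940,000 / 61,100,000 = 22.3558 g/kg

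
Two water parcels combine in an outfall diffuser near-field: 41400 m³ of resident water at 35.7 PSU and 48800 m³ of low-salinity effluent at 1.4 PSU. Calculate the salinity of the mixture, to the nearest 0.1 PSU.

17.1 PSU

Weighted by volume,
salt = 41,400×35.7 + 48,800×1.4 = 1,477,980 + 68,320 = 1,546,300
volume = 41,400 + 48,800 = 90,200 m³
S = 1,546,300 / 90,200 = 17.143 PSU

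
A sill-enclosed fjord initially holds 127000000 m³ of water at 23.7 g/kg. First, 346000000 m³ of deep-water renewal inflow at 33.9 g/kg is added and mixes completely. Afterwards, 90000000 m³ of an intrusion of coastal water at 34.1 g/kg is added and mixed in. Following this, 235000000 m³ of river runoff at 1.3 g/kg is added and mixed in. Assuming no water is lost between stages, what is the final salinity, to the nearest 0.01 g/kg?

Conserving salt mass:
Initial salt = 127,000,000×23.7 = 3,009,900,000
After stage 1: salt = 3,009,900,000 + 346,000,000×33.9 = 14,739,300,000; volume = 473,000,000 m³; S = 31.161 g/kg
After stage 2: salt = 14,739,300,000 + 90,000,000×34.1 = 17,808,300,000; volume = 563,000,000 m³; S = 31.631 g/kg
After stage 3: salt = 17,808,300,000 + 235,000,000×1.3 = 18,113,800,000; volume = 798,000,000 m³
S = 18,113,800,000 / 798,000,000 = 22.699 g/kg

22.70 g/kg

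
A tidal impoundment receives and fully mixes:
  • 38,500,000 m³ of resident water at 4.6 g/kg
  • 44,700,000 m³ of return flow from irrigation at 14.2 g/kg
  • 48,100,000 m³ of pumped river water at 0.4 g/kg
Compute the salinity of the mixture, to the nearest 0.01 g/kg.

6.33 g/kg

Total salt / total volume:
salt = 38,500,000×4.6 + 44,700,000×14.2 + 48,100,000×0.4 = 177,100,000 + 634,740,000 + 19,240,000 = 831,080,000
volume = 38,500,000 + 44,700,000 + 48,100,000 = 131,300,000 m³
S = 831,080,000 / 131,300,000 = 6.3296 g/kg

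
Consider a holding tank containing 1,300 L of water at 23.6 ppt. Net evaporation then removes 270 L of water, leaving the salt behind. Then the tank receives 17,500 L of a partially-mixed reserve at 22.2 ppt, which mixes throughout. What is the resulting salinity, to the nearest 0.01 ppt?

After evaporation: salt = 1,300×23.6 = 30,680; volume = 1,300 − 270 = 1,030 L
After mixing: salt = 30,680 + 17,500×22.2 = 419,180; volume = 1,030 + 17,500 = 18,530 L
S = 419,180 / 18,530 = 22.6217 ppt

22.62 ppt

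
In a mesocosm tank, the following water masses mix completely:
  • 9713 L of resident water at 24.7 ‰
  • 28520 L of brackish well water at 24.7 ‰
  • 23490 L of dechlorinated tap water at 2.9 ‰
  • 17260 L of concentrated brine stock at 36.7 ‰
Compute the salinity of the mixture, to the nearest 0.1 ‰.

Mass of salt is conserved:
salt = 9,713×24.7 + 28,520×24.7 + 23,490×2.9 + 17,260×36.7 = 239,911.1 + 704,444 + 68,121 + 633,442 = 1,645,918.1
volume = 9,713 + 28,520 + 23,490 + 17,260 = 78,983 L
S = 1,645,918.1 / 78,983 = 20.839 ‰

20.8 ‰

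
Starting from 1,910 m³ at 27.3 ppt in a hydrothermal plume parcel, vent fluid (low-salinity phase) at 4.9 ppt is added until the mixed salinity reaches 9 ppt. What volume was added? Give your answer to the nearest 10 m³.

Salt balance: 1,910×27.3 + V×4.9 = (1,910+V)×9
52,143 + 4.9V = 17,190 + 9V
34,953 = 4.1V
V = 8,525.12 m³

8530 m³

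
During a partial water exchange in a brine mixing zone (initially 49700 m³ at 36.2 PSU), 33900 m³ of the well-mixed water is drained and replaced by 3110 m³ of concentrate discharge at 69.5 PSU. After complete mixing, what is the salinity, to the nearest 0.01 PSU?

Remaining after removal: 15,800 m³ at 36.2 PSU (salt = 571,960)
After addition: salt = 571,960 + 3,110×69.5 = 788,105; volume = 18,910 m³
S = 788,105 / 18,910 = 41.6766 PSU

41.68 PSU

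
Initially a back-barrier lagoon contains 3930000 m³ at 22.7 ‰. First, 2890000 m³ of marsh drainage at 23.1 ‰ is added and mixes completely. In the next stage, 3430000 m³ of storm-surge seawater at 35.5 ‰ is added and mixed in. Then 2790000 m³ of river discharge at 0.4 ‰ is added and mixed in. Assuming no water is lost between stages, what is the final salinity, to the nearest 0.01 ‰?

21.38 ‰

Conserving salt mass:
Initial salt = 3,930,000×22.7 = 89,211,000
After stage 1: salt = 89,211,000 + 2,890,000×23.1 = 155,970,000; volume = 6,820,000 m³; S = 22.87 ‰
After stage 2: salt = 155,970,000 + 3,430,000×35.5 = 277,735,000; volume = 10,250,000 m³; S = 27.096 ‰
After stage 3: salt = 277,735,000 + 2,790,000×0.4 = 278,851,000; volume = 13,040,000 m³
S = 278,851,000 / 13,040,000 = 21.3843 ‰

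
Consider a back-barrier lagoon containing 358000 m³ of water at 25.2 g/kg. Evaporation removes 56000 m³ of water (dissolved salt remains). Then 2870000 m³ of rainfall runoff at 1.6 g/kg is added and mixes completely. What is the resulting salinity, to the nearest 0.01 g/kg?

After evaporation: salt = 358,000×25.2 = 9,021,600; volume = 358,000 − 56,000 = 302,000 m³
After mixing: salt = 9,021,600 + 2,870,000×1.6 = 13,613,600; volume = 302,000 + 2,870,000 = 3,172,000 m³
S = 13,613,600 / 3,172,000 = 4.2918 g/kg

4.29 g/kg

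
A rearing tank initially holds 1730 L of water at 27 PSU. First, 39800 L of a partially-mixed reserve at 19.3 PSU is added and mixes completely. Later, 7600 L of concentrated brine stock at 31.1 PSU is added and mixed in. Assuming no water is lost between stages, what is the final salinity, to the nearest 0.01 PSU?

21.40 PSU

Weighted by volume,
Initial salt = 1,730×27 = 46,710
After stage 1: salt = 46,710 + 39,800×19.3 = 814,850; volume = 41,530 L; S = 19.621 PSU
After stage 2: salt = 814,850 + 7,600×31.1 = 1,051,210; volume = 49,130 L
S = 1,051,210 / 49,130 = 21.3965 PSU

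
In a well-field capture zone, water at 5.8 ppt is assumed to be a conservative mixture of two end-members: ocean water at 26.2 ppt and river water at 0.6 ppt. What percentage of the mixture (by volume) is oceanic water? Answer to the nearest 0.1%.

20.3%

Let g be the oceanic fraction. Salt balance per unit volume:
g×26.2 + (1−g)×0.6 = 5.8
g = (5.8 − 0.6) / (26.2 − 0.6) = 5.2/25.6 = 0.2031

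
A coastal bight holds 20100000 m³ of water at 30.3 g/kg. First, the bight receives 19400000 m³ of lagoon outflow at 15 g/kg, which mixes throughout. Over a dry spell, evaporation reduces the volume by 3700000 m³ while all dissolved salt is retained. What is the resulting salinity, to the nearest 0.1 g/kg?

25.1 g/kg

After mixing: salt = 20,100,000×30.3 + 19,400,000×15 = 900,030,000; volume = 39,500,000 m³
After evaporation: salt unchanged = 900,030,000; volume = 39,500,000 − 3,700,000 = 35,800,000 m³
S = 900,030,000 / 35,800,000 = 25.1405 g/kg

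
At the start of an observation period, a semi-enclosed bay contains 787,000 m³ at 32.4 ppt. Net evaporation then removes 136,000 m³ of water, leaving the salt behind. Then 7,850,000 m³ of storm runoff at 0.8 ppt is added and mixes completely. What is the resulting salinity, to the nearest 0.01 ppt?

3.74 ppt

After evaporation: salt = 787,000×32.4 = 25,498,800; volume = 787,000 − 136,000 = 651,000 m³
After mixing: salt = 25,498,800 + 7,850,000×0.8 = 31,778,800; volume = 651,000 + 7,850,000 = 8,501,000 m³
S = 31,778,800 / 8,501,000 = 3.7382 ppt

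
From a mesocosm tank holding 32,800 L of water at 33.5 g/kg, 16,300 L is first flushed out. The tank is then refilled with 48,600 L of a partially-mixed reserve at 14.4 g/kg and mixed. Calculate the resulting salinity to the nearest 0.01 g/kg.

Remaining after removal: 16,500 L at 33.5 g/kg (salt = 552,750)
After addition: salt = 552,750 + 48,600×14.4 = 1,252,590; volume = 65,100 L
S = 1,252,590 / 65,100 = 19.241 g/kg

19.24 g/kg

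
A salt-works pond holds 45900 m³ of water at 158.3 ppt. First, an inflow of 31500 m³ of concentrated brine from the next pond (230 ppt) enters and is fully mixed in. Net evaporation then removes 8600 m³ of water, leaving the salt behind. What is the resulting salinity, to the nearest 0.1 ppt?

After mixing: salt = 45,900×158.3 + 31,500×230 = 14,510,970; volume = 77,400 m³
After evaporation: salt unchanged = 14,510,970; volume = 77,400 − 8,600 = 68,800 m³
S = 14,510,970 / 68,800 = 210.9153 ppt

210.9 ppt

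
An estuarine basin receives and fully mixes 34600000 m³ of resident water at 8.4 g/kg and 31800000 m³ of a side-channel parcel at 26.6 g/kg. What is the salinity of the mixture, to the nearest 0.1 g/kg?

17.1 g/kg

By conservation of dissolved salt,
salt = 34,600,000×8.4 + 31,800,000×26.6 = 290,640,000 + 845,880,000 = 1,136,520,000
volume = 34,600,000 + 31,800,000 = 66,400,000 m³
S = 1,136,520,000 / 66,400,000 = 17.116 g/kg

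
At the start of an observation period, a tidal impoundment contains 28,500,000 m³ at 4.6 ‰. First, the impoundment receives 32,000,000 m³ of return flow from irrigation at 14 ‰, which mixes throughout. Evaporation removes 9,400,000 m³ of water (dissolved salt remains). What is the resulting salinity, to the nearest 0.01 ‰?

11.33 ‰

After mixing: salt = 28,500,000×4.6 + 32,000,000×14 = 579,100,000; volume = 60,500,000 m³
After evaporation: salt unchanged = 579,100,000; volume = 60,500,000 − 9,400,000 = 51,100,000 m³
S = 579,100,000 / 51,100,000 = 11.3327 ‰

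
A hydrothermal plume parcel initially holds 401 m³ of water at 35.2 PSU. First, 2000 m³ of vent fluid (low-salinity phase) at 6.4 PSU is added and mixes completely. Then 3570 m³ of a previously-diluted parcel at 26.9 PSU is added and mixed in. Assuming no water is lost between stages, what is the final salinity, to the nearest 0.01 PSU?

Mass of salt is conserved:
Initial salt = 401×35.2 = 14,115.2
After stage 1: salt = 14,115.2 + 2,000×6.4 = 26,915.2; volume = 2,401 m³; S = 11.21 PSU
After stage 2: salt = 26,915.2 + 3,570×26.9 = 122,948.2; volume = 5,971 m³
S = 122,948.2 / 5,971 = 20.5909 PSU

20.59 PSU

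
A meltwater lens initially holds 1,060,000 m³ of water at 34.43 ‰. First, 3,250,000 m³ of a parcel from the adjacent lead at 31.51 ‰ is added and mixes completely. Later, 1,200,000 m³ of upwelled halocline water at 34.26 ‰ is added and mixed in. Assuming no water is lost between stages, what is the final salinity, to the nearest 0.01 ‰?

By conservation of dissolved salt,
Initial salt = 1,060,000×34.43 = 36,495,800
After stage 1: salt = 36,495,800 + 3,250,000×31.51 = 138,903,300; volume = 4,310,000 m³; S = 32.228 ‰
After stage 2: salt = 138,903,300 + 1,200,000×34.26 = 180,015,300; volume = 5,510,000 m³
S = 180,015,300 / 5,510,000 = 32.6707 ‰

32.67 ‰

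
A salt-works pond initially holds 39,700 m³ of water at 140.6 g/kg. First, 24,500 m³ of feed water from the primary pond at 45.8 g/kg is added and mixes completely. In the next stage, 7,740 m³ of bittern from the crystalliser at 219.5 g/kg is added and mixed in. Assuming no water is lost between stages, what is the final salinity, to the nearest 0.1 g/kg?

Salt balance:
Initial salt = 39,700×140.6 = 5,581,820
After stage 1: salt = 5,581,820 + 24,500×45.8 = 6,703,920; volume = 64,200 m³; S = 104.422 g/kg
After stage 2: salt = 6,703,920 + 7,740×219.5 = 8,402,850; volume = 71,940 m³
S = 8,402,850 / 71,940 = 116.8036 g/kg

116.8 g/kg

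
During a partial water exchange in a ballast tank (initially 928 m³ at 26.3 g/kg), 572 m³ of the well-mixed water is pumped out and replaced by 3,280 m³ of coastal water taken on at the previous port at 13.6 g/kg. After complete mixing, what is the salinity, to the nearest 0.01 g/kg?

14.84 g/kg

Remaining after removal: 356 m³ at 26.3 g/kg (salt = 9,362.8)
After addition: salt = 9,362.8 + 3,280×13.6 = 53,970.8; volume = 3,636 m³
S = 53,970.8 / 3,636 = 14.8435 g/kg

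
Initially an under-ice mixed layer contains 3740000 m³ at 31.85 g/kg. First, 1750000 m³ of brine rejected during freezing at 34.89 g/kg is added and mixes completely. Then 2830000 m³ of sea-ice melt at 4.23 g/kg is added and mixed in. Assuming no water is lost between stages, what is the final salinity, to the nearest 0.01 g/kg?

Mass of salt is conserved:
Initial salt = 3,740,000×31.85 = 119,119,000
After stage 1: salt = 119,119,000 + 1,750,000×34.89 = 180,176,500; volume = 5,490,000 m³; S = 32.819 g/kg
After stage 2: salt = 180,176,500 + 2,830,000×4.23 = 192,147,400; volume = 8,320,000 m³
S = 192,147,400 / 8,320,000 = 23.0946 g/kg

23.09 g/kg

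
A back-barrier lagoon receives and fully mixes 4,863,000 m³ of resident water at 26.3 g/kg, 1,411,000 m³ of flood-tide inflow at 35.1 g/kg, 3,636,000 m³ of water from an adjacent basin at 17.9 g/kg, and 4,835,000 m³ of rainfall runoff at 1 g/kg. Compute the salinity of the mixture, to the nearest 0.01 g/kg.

16.77 g/kg

Salt balance:
salt = 4,863,000×26.3 + 1,411,000×35.1 + 3,636,000×17.9 + 4,835,000×1 = 127,896,900 + 49,526,100 + 65,084,400 + 4,835,000 = 247,342,400
volume = 4,863,000 + 1,411,000 + 3,636,000 + 4,835,000 = 14,745,000 m³
S = 247,342,400 / 14,745,000 = 16.7747 g/kg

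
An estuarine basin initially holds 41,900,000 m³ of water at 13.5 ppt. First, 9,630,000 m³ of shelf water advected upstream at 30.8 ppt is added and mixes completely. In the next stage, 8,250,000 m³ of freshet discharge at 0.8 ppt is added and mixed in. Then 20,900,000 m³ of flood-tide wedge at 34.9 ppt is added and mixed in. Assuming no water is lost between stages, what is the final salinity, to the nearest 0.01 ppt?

19.81 ppt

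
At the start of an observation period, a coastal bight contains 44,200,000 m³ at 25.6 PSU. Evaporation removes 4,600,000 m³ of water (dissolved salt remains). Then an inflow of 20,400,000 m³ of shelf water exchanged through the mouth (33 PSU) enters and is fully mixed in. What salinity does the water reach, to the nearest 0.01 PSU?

After evaporation: salt = 44,200,000×25.6 = 1,131,520,000; volume = 44,200,000 − 4,600,000 = 39,600,000 m³
After mixing: salt = 1,131,520,000 + 20,400,000×33 = 1,804,720,000; volume = 39,600,000 + 20,400,000 = 60,000,000 m³
S = 1,804,720,000 / 60,000,000 = 30.0787 PSU

30.08 PSU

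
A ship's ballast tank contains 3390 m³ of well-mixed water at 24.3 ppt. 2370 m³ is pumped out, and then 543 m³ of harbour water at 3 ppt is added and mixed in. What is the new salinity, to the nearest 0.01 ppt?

Remaining after removal: 1,020 m³ at 24.3 ppt (salt = 24,786)
After addition: salt = 24,786 + 543×3 = 26,415; volume = 1,563 m³
S = 26,415 / 1,563 = 16.9002 ppt

16.90 ppt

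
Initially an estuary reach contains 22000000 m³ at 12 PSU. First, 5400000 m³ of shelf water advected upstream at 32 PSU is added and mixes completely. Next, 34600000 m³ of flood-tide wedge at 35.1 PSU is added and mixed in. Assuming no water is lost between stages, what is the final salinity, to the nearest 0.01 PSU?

26.63 PSU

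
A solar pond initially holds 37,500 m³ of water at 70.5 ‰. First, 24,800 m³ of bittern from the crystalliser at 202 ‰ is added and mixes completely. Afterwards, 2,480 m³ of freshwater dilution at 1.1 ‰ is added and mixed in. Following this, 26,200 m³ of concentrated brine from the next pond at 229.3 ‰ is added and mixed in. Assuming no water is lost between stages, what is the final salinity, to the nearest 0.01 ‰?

150.18 ‰

Salt balance:
Initial salt = 37,500×70.5 = 2,643,750
After stage 1: salt = 2,643,750 + 24,800×202 = 7,653,350; volume = 62,300 m³; S = 122.847 ‰
After stage 2: salt = 7,653,350 + 2,480×1.1 = 7,656,078; volume = 64,780 m³; S = 118.186 ‰
After stage 3: salt = 7,656,078 + 26,200×229.3 = 13,663,738; volume = 90,980 m³
S = 13,663,738 / 90,980 = 150.184 ‰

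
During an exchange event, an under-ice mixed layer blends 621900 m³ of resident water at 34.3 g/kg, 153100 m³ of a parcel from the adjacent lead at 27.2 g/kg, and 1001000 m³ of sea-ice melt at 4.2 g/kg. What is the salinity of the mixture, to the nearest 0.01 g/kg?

16.72 g/kg

Total salt / total volume:
salt = 621,900×34.3 + 153,100×27.2 + 1,001,000×4.2 = 21,331,170 + 4,164,320 + 4,204,200 = 29,699,690
volume = 621,900 + 153,100 + 1,001,000 = 1,776,000 m³
S = 29,699,690 / 1,776,000 = 16.7228 g/kg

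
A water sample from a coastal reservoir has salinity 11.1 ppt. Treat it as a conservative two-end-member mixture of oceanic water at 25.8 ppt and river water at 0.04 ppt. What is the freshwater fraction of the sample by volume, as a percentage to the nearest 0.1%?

57.1%

Let f be the freshwater fraction. Salt balance per unit volume:
f×0.04 + (1−f)×25.8 = 11.1
f = (25.8 − 11.1) / (25.8 − 0.04) = 14.7/25.76 = 0.5707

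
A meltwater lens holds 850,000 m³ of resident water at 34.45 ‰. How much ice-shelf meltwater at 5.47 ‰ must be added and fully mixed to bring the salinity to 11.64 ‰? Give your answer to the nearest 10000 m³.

Salt balance: 850,000×34.45 + V×5.47 = (850,000+V)×11.64
29,282,500 + 5.47V = 9,894,000 + 11.64V
19,388,500 = 6.17V
V = 3,142,382.5 m³

3140000 m³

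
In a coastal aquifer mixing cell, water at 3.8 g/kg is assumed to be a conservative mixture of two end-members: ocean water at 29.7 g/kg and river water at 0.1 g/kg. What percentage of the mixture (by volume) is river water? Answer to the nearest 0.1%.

Let f be the freshwater fraction. Salt balance per unit volume:
f×0.1 + (1−f)×29.7 = 3.8
f = (29.7 − 3.8) / (29.7 − 0.1) = 25.9/29.6 = 0.875

87.5%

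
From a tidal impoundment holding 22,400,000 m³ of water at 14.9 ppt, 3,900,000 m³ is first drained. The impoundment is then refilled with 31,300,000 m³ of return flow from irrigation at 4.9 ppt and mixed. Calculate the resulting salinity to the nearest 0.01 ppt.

Remaining after removal: 18,500,000 m³ at 14.9 ppt (salt = 275,650,000)
After addition: salt = 275,650,000 + 31,300,000×4.9 = 429,020,000; volume = 49,800,000 m³
S = 429,020,000 / 49,800,000 = 8.6149 ppt

8.61 ppt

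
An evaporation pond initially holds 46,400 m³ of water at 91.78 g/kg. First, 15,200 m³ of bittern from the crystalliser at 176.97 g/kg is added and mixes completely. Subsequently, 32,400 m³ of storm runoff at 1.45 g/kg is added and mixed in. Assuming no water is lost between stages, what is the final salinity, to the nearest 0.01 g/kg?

By conservation of dissolved salt,
Initial salt = 46,400×91.78 = 4,258,592
After stage 1: salt = 4,258,592 + 15,200×176.97 = 6,948,536; volume = 61,600 m³; S = 112.801 g/kg
After stage 2: salt = 6,948,536 + 32,400×1.45 = 6,995,516; volume = 94,000 m³
S = 6,995,516 / 94,000 = 74.4204 g/kg

74.42 g/kg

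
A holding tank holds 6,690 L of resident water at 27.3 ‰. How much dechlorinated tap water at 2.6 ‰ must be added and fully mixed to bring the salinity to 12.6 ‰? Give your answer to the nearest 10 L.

9830 L

Salt balance: 6,690×27.3 + V×2.6 = (6,690+V)×12.6
182,637 + 2.6V = 84,294 + 12.6V
98,343 = 10V
V = 9,834.3 L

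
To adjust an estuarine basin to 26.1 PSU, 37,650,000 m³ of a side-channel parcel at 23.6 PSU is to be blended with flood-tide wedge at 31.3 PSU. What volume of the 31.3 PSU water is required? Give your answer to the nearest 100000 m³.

18100000 m³

Salt balance: 37,650,000×23.6 + V×31.3 = (37,650,000+V)×26.1
888,540,000 + 31.3V = 982,665,000 + 26.1V
94,125,000 = 5.2V
V = 18,100,961.54 m³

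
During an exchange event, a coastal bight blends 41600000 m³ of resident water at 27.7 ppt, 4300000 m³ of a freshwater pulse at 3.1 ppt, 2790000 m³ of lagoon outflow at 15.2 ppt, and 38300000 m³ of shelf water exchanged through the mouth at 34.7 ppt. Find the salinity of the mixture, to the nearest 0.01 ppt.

Weighted by volume,
salt = 41,600,000×27.7 + 4,300,000×3.1 + 2,790,000×15.2 + 38,300,000×34.7 = 1,152,320,000 + 13,330,000 + 42,408,000 + 1,329,010,000 = 2,537,068,000
volume = 41,600,000 + 4,300,000 + 2,790,000 + 38,300,000 = 86,990,000 m³
S = 2,537,068,000 / 86,990,000 = 29.1651 ppt

29.17 ppt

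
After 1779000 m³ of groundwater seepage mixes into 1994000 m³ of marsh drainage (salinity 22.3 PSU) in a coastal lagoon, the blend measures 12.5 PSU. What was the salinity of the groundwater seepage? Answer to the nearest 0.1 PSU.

1.5 PSU

Salt balance: 1,994,000×22.3 + 1,779,000×S = 3,773,000×12.5
44,466,200 + 1,779,000·S = 47,162,500
S = (47,162,500 − 44,466,200) / 1,779,000 = 1.5156 PSU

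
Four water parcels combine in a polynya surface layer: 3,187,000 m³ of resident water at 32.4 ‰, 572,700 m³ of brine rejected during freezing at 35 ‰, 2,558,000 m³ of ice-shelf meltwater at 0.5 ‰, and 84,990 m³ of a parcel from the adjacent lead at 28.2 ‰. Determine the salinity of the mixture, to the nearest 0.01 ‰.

19.83 ‰

By conservation of dissolved salt,
salt = 3,187,000×32.4 + 572,700×35 + 2,558,000×0.5 + 84,990×28.2 = 103,258,800 + 20,044,500 + 1,279,000 + 2,396,718 = 126,979,018
volume = 3,187,000 + 572,700 + 2,558,000 + 84,990 = 6,402,690 m³
S = 126,979,018 / 6,402,690 = 19.8321 ‰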